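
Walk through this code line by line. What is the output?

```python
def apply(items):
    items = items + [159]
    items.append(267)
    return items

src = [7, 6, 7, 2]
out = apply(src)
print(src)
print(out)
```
[7, 6, 7, 2]
[7, 6, 7, 2, 159, 267]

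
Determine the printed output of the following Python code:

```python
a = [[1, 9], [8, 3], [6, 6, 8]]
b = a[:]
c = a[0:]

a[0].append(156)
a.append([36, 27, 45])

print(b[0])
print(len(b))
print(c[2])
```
[1, 9, 156]
3
[6, 6, 8]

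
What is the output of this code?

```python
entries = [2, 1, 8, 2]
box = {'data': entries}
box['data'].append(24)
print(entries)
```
[2, 1, 8, 2, 24]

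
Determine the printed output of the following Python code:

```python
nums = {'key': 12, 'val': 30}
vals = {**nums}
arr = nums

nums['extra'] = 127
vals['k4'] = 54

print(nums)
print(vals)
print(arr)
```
{'key': 12, 'val': 30, 'extra': 127}
{'key': 12, 'val': 30, 'k4': 54}
{'key': 12, 'val': 30, 'extra': 127}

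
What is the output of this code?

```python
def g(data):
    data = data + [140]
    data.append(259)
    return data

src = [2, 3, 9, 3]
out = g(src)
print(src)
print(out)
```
[2, 3, 9, 3]
[2, 3, 9, 3, 140, 259]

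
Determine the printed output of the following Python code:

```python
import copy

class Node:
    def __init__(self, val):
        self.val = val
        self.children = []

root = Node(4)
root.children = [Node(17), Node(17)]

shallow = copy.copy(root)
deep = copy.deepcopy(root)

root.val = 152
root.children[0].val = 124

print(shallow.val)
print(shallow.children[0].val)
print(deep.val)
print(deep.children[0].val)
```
4
124
4
17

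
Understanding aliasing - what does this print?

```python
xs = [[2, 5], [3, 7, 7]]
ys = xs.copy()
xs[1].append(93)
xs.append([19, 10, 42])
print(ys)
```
[[2, 5], [3, 7, 7, 93]]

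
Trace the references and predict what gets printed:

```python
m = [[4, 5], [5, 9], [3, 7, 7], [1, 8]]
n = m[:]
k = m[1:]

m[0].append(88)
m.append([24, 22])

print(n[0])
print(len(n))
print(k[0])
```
[4, 5, 88]
4
[5, 9]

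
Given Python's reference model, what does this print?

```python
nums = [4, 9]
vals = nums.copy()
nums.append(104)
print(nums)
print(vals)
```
[4, 9, 104]
[4, 9]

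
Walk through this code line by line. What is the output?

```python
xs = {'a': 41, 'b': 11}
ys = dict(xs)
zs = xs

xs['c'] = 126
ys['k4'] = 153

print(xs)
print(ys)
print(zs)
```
{'a': 41, 'b': 11, 'c': 126}
{'a': 41, 'b': 11, 'k4': 153}
{'a': 41, 'b': 11, 'c': 126}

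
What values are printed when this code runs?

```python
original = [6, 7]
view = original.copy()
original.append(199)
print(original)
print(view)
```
[6, 7, 199]
[6, 7]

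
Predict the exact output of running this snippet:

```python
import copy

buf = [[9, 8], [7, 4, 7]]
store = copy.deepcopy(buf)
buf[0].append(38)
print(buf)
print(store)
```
[[9, 8, 38], [7, 4, 7]]
[[9, 8], [7, 4, 7]]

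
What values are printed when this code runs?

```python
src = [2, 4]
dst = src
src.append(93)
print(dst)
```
[2, 4, 93]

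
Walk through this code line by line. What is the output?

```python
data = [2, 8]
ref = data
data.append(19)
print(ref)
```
[2, 8, 19]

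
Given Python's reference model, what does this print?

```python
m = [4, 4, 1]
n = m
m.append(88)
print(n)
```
[4, 4, 1, 88]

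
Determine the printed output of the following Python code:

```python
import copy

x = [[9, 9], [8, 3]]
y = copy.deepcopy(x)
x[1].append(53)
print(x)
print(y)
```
[[9, 9], [8, 3, 53]]
[[9, 9], [8, 3]]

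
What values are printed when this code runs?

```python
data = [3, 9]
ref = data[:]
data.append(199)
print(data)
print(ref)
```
[3, 9, 199]
[3, 9]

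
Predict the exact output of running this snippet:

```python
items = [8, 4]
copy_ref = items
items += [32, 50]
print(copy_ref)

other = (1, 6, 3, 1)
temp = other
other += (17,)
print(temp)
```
[8, 4, 32, 50]
(1, 6, 3, 1)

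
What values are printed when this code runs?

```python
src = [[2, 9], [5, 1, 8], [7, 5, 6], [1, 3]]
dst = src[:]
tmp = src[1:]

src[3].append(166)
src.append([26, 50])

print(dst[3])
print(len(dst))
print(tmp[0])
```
[1, 3, 166]
4
[5, 1, 8]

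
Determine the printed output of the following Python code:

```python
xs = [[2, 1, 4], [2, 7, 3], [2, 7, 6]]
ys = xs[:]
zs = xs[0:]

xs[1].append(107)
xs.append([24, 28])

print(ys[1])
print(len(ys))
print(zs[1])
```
[2, 7, 3, 107]
3
[2, 7, 3, 107]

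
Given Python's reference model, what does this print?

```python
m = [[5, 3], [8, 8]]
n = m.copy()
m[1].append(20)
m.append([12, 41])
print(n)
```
[[5, 3], [8, 8, 20]]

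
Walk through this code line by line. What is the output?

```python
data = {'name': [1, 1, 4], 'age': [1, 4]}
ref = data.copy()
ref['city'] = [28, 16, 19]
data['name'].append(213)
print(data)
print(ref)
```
{'name': [1, 1, 4, 213], 'age': [1, 4]}
{'name': [1, 1, 4, 213], 'age': [1, 4], 'city': [28, 16, 19]}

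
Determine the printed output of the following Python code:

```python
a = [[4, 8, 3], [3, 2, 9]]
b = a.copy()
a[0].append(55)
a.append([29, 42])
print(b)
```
[[4, 8, 3, 55], [3, 2, 9]]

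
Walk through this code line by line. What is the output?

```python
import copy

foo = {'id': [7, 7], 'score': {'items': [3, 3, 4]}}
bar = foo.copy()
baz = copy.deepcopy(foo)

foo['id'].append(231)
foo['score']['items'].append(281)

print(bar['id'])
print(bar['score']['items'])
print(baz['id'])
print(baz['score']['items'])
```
[7, 7, 231]
[3, 3, 4, 281]
[7, 7]
[3, 3, 4]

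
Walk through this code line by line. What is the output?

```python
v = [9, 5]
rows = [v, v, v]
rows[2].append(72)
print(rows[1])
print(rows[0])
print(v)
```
[9, 5, 72]
[9, 5, 72]
[9, 5, 72]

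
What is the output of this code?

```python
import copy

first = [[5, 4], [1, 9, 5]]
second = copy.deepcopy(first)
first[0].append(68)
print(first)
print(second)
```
[[5, 4, 68], [1, 9, 5]]
[[5, 4], [1, 9, 5]]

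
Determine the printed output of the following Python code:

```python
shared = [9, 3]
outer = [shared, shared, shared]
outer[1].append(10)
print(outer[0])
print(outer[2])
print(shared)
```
[9, 3, 10]
[9, 3, 10]
[9, 3, 10]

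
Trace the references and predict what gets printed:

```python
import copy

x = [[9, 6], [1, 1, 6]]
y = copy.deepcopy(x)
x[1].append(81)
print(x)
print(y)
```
[[9, 6], [1, 1, 6, 81]]
[[9, 6], [1, 1, 6]]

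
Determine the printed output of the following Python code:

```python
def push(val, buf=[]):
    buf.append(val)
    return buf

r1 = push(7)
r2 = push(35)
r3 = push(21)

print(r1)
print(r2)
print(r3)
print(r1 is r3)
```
[7, 35, 21]
[7, 35, 21]
[7, 35, 21]
True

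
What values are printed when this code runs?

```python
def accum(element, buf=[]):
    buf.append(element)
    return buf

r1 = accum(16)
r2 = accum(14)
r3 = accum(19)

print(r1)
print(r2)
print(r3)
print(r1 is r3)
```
[16, 14, 19]
[16, 14, 19]
[16, 14, 19]
True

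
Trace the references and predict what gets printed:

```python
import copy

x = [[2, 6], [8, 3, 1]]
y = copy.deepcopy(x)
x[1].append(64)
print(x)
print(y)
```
[[2, 6], [8, 3, 1, 64]]
[[2, 6], [8, 3, 1]]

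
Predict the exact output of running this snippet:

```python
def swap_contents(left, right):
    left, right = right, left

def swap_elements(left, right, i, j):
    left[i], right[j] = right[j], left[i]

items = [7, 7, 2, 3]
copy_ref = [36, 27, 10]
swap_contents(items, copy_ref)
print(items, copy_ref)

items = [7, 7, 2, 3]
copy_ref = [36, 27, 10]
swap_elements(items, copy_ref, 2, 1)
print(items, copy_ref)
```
[7, 7, 2, 3] [36, 27, 10]
[7, 7, 27, 3] [36, 2, 10]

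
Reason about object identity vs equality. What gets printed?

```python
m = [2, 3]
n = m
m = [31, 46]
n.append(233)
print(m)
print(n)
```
[31, 46]
[2, 3, 233]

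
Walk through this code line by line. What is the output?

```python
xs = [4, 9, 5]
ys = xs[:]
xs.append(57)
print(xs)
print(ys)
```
[4, 9, 5, 57]
[4, 9, 5]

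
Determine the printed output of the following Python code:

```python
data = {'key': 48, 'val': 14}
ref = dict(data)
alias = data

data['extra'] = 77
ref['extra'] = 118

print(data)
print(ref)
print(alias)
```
{'key': 48, 'val': 14, 'extra': 77}
{'key': 48, 'val': 14, 'extra': 118}
{'key': 48, 'val': 14, 'extra': 77}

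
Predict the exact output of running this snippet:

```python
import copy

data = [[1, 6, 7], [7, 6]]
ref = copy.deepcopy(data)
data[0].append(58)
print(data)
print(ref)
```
[[1, 6, 7, 58], [7, 6]]
[[1, 6, 7], [7, 6]]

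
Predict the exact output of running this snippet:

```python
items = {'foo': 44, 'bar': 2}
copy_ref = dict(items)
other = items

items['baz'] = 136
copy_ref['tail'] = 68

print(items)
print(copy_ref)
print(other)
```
{'foo': 44, 'bar': 2, 'baz': 136}
{'foo': 44, 'bar': 2, 'tail': 68}
{'foo': 44, 'bar': 2, 'baz': 136}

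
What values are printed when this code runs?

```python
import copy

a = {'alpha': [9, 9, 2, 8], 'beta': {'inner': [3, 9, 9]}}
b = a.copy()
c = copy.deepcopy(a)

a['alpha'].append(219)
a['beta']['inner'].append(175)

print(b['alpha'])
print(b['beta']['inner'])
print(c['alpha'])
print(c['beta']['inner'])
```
[9, 9, 2, 8, 219]
[3, 9, 9, 175]
[9, 9, 2, 8]
[3, 9, 9]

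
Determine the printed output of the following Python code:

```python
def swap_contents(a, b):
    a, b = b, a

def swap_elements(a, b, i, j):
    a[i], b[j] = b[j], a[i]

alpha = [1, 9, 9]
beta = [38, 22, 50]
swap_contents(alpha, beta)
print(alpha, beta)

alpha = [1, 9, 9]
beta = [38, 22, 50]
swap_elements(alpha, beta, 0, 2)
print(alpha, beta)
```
[1, 9, 9] [38, 22, 50]
[50, 9, 9] [38, 22, 1]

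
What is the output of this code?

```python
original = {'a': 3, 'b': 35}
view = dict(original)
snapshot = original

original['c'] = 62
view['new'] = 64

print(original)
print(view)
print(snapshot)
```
{'a': 3, 'b': 35, 'c': 62}
{'a': 3, 'b': 35, 'new': 64}
{'a': 3, 'b': 35, 'c': 62}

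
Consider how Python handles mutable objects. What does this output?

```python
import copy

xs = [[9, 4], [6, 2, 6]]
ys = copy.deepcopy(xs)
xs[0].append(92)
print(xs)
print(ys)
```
[[9, 4, 92], [6, 2, 6]]
[[9, 4], [6, 2, 6]]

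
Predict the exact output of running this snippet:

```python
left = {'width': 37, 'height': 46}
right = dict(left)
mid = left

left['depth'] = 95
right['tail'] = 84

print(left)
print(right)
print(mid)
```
{'width': 37, 'height': 46, 'depth': 95}
{'width': 37, 'height': 46, 'tail': 84}
{'width': 37, 'height': 46, 'depth': 95}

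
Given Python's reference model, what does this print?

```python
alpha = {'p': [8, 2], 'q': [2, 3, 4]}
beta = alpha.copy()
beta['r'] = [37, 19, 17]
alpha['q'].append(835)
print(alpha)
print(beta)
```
{'p': [8, 2], 'q': [2, 3, 4, 835]}
{'p': [8, 2], 'q': [2, 3, 4, 835], 'r': [37, 19, 17]}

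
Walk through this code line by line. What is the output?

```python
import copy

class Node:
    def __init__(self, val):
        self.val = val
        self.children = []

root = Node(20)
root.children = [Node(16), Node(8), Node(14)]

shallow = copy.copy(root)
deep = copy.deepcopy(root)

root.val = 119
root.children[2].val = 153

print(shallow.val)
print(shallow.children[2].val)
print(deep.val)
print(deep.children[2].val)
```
20
153
20
14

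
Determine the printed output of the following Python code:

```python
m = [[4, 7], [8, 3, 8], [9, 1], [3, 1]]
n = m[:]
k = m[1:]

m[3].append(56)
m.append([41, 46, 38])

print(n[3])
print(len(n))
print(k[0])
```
[3, 1, 56]
4
[8, 3, 8]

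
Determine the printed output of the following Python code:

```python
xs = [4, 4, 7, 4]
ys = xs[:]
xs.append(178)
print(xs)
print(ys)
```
[4, 4, 7, 4, 178]
[4, 4, 7, 4]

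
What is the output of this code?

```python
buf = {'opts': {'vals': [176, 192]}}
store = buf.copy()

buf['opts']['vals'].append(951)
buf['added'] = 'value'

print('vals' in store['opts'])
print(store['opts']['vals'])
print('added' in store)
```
True
[176, 192, 951]
False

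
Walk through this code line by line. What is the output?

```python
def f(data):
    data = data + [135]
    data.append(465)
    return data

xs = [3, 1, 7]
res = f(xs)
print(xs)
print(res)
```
[3, 1, 7]
[3, 1, 7, 135, 465]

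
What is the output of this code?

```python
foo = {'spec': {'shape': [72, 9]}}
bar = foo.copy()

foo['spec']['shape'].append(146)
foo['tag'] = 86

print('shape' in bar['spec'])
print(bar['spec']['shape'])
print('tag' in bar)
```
True
[72, 9, 146]
False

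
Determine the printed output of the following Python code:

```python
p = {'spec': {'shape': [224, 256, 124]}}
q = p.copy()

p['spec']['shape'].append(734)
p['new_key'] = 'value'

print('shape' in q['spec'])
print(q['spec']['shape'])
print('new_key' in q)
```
True
[224, 256, 124, 734]
False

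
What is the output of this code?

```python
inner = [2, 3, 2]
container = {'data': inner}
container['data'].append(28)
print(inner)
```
[2, 3, 2, 28]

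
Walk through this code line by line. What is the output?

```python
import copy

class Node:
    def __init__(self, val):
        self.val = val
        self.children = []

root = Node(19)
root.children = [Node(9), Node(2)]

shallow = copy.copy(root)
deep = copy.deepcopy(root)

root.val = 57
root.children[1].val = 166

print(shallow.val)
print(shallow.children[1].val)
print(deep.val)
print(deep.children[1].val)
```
19
166
19
2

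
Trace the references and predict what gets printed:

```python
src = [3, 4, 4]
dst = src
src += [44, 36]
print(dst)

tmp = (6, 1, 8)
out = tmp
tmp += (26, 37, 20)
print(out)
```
[3, 4, 4, 44, 36]
(6, 1, 8)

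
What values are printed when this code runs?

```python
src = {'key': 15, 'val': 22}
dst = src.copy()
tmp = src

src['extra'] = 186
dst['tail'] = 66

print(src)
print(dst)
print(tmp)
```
{'key': 15, 'val': 22, 'extra': 186}
{'key': 15, 'val': 22, 'tail': 66}
{'key': 15, 'val': 22, 'extra': 186}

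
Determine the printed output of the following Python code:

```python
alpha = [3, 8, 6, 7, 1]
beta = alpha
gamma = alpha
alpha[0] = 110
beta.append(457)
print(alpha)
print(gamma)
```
[110, 8, 6, 7, 1, 457]
[110, 8, 6, 7, 1, 457]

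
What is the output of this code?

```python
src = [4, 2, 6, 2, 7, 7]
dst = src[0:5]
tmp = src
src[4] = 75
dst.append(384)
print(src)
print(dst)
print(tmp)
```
[4, 2, 6, 2, 75, 7]
[4, 2, 6, 2, 7, 384]
[4, 2, 6, 2, 75, 7]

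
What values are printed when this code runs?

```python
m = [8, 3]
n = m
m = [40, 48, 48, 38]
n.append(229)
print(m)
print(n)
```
[40, 48, 48, 38]
[8, 3, 229]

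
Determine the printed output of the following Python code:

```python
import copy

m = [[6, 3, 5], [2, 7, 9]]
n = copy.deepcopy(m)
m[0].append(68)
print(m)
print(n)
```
[[6, 3, 5, 68], [2, 7, 9]]
[[6, 3, 5], [2, 7, 9]]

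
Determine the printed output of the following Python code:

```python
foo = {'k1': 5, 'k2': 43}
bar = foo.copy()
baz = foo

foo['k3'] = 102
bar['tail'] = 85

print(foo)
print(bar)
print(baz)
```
{'k1': 5, 'k2': 43, 'k3': 102}
{'k1': 5, 'k2': 43, 'tail': 85}
{'k1': 5, 'k2': 43, 'k3': 102}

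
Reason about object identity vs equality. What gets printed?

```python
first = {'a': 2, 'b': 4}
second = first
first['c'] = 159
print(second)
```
{'a': 2, 'b': 4, 'c': 159}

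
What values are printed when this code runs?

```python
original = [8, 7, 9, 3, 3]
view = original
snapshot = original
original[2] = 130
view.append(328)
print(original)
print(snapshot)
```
[8, 7, 130, 3, 3, 328]
[8, 7, 130, 3, 3, 328]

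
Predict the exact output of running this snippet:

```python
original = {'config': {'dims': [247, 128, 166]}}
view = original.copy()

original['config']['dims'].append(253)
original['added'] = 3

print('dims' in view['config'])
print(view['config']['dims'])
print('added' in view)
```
True
[247, 128, 166, 253]
False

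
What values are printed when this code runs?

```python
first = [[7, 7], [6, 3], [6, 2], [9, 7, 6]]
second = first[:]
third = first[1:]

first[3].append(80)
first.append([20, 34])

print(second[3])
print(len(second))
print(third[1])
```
[9, 7, 6, 80]
4
[6, 2]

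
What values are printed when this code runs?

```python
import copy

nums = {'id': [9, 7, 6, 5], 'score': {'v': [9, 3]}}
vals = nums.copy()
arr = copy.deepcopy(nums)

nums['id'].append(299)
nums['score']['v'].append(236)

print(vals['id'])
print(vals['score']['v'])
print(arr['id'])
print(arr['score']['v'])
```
[9, 7, 6, 5, 299]
[9, 3, 236]
[9, 7, 6, 5]
[9, 3]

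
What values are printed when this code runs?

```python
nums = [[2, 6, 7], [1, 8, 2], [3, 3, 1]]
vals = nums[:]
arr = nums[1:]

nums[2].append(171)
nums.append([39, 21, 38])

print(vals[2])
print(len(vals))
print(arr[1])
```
[3, 3, 1, 171]
3
[3, 3, 1, 171]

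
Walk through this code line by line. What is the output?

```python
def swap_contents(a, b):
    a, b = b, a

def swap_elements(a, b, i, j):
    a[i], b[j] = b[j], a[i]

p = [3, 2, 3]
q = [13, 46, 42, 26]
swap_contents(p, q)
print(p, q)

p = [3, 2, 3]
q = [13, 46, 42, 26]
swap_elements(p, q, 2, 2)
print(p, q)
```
[3, 2, 3] [13, 46, 42, 26]
[3, 2, 42] [13, 46, 3, 26]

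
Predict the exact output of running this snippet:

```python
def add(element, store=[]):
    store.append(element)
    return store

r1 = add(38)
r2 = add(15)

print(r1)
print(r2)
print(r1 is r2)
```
[38, 15]
[38, 15]
True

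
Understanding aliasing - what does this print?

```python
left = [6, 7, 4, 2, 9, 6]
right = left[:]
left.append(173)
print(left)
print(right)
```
[6, 7, 4, 2, 9, 6, 173]
[6, 7, 4, 2, 9, 6]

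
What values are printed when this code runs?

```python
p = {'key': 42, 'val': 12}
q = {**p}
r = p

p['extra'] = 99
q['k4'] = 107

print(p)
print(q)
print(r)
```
{'key': 42, 'val': 12, 'extra': 99}
{'key': 42, 'val': 12, 'k4': 107}
{'key': 42, 'val': 12, 'extra': 99}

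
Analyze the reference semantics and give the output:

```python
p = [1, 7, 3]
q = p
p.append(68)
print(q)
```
[1, 7, 3, 68]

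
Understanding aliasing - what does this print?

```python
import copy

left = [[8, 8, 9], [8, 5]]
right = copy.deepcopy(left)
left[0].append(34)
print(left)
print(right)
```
[[8, 8, 9, 34], [8, 5]]
[[8, 8, 9], [8, 5]]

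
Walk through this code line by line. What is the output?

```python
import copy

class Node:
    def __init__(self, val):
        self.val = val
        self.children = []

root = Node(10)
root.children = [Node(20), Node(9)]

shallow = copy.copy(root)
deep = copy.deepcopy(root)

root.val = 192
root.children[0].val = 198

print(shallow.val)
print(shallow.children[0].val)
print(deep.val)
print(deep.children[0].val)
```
10
198
10
20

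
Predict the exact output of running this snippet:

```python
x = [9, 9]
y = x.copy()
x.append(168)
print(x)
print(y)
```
[9, 9, 168]
[9, 9]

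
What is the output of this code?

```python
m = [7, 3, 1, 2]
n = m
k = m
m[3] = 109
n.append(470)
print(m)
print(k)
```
[7, 3, 1, 109, 470]
[7, 3, 1, 109, 470]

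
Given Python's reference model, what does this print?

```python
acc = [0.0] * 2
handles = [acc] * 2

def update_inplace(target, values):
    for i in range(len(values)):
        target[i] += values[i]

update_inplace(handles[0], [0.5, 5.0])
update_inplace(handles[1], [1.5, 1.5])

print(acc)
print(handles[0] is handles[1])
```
[2.0, 6.5]
True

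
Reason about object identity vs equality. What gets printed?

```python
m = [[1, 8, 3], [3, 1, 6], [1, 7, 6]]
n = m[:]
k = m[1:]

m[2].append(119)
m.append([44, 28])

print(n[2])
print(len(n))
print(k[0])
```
[1, 7, 6, 119]
3
[3, 1, 6]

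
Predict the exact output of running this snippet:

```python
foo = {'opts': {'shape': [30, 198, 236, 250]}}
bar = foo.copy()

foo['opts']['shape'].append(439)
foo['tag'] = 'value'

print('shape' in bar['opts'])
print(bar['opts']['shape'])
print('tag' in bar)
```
True
[30, 198, 236, 250, 439]
False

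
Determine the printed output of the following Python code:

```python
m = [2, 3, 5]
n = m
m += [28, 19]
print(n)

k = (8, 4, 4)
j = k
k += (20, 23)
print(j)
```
[2, 3, 5, 28, 19]
(8, 4, 4)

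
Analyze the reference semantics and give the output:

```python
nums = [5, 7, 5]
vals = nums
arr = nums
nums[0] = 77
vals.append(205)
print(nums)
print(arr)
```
[77, 7, 5, 205]
[77, 7, 5, 205]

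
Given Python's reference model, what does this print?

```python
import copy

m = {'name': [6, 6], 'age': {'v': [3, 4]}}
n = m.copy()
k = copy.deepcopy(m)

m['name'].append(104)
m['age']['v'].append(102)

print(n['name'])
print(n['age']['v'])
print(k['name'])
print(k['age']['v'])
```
[6, 6, 104]
[3, 4, 102]
[6, 6]
[3, 4]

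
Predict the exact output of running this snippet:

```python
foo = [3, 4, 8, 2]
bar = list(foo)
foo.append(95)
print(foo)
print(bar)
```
[3, 4, 8, 2, 95]
[3, 4, 8, 2]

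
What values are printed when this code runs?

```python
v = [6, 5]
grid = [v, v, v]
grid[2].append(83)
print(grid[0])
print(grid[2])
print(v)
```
[6, 5, 83]
[6, 5, 83]
[6, 5, 83]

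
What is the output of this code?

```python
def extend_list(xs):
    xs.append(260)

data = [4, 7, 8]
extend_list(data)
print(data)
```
[4, 7, 8, 260]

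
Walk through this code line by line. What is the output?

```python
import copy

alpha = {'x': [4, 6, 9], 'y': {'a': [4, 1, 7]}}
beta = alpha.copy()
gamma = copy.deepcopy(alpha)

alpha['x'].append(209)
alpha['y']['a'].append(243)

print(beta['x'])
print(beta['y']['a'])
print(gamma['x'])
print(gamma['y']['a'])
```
[4, 6, 9, 209]
[4, 1, 7, 243]
[4, 6, 9]
[4, 1, 7]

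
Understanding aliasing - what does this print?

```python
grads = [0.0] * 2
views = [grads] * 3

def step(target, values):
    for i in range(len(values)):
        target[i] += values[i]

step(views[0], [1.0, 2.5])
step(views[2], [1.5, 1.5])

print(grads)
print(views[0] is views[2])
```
[2.5, 4.0]
True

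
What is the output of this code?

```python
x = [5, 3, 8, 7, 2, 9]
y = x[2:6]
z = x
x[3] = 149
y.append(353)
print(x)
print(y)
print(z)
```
[5, 3, 8, 149, 2, 9]
[8, 7, 2, 9, 353]
[5, 3, 8, 149, 2, 9]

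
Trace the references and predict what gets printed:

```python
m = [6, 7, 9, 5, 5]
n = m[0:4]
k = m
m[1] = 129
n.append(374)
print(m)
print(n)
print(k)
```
[6, 129, 9, 5, 5]
[6, 7, 9, 5, 374]
[6, 129, 9, 5, 5]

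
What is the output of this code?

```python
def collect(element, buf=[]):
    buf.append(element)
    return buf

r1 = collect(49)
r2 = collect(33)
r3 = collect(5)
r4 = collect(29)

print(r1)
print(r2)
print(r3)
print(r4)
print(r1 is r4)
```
[49, 33, 5, 29]
[49, 33, 5, 29]
[49, 33, 5, 29]
[49, 33, 5, 29]
True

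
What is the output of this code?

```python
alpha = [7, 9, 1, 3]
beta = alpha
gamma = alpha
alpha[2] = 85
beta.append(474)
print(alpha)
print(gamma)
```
[7, 9, 85, 3, 474]
[7, 9, 85, 3, 474]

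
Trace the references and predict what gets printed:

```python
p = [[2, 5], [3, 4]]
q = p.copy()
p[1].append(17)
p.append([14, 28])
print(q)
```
[[2, 5], [3, 4, 17]]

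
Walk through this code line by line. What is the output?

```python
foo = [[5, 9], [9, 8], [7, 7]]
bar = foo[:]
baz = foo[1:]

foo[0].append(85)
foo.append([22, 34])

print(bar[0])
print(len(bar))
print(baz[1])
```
[5, 9, 85]
3
[7, 7]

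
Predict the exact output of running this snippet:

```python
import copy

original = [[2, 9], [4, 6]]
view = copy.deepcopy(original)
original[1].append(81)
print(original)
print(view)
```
[[2, 9], [4, 6, 81]]
[[2, 9], [4, 6]]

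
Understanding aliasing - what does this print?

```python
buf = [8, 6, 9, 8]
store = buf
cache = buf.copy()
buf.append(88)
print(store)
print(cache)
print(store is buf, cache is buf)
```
[8, 6, 9, 8, 88]
[8, 6, 9, 8]
True False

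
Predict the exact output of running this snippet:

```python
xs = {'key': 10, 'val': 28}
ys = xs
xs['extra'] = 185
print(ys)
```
{'key': 10, 'val': 28, 'extra': 185}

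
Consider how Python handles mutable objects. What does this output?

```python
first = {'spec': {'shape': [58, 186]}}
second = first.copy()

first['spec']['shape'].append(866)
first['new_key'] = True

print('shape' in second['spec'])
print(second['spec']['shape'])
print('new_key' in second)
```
True
[58, 186, 866]
False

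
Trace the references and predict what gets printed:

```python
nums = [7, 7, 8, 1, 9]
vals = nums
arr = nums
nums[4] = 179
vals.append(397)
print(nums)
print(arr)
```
[7, 7, 8, 1, 179, 397]
[7, 7, 8, 1, 179, 397]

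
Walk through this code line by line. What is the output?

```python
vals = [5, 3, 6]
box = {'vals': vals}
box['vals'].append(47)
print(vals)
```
[5, 3, 6, 47]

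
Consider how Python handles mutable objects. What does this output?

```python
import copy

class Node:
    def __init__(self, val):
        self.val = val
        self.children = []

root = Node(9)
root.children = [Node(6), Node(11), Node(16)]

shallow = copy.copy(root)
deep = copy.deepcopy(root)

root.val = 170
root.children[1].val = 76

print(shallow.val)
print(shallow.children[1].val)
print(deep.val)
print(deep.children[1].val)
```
9
76
9
11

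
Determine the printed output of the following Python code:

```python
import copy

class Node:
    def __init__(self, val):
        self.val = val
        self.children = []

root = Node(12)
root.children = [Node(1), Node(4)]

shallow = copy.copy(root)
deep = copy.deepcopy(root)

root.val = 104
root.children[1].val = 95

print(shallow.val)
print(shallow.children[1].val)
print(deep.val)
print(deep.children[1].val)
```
12
95
12
4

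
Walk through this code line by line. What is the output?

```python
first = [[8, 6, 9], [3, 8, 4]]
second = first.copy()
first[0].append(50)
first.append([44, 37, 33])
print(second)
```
[[8, 6, 9, 50], [3, 8, 4]]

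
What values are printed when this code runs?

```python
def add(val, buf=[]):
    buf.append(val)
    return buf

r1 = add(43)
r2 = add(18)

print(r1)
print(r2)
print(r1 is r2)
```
[43, 18]
[43, 18]
True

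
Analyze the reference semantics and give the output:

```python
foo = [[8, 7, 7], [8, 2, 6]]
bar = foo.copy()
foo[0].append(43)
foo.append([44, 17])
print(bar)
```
[[8, 7, 7, 43], [8, 2, 6]]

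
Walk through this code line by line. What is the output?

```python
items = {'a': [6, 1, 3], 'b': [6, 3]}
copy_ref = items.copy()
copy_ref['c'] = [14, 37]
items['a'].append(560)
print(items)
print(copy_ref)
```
{'a': [6, 1, 3, 560], 'b': [6, 3]}
{'a': [6, 1, 3, 560], 'b': [6, 3], 'c': [14, 37]}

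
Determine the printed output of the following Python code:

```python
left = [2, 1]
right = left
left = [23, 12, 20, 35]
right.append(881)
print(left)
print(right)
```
[23, 12, 20, 35]
[2, 1, 881]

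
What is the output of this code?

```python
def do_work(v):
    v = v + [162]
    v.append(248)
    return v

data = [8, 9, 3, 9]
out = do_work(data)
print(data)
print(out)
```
[8, 9, 3, 9]
[8, 9, 3, 9, 162, 248]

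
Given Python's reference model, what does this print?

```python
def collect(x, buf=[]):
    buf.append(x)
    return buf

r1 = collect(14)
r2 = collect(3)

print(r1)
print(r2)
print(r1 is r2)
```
[14, 3]
[14, 3]
True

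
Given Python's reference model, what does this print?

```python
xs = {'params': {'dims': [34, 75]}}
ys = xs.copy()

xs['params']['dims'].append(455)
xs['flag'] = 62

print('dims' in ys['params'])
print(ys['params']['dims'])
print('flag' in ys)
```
True
[34, 75, 455]
False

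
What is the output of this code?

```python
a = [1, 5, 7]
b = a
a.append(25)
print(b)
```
[1, 5, 7, 25]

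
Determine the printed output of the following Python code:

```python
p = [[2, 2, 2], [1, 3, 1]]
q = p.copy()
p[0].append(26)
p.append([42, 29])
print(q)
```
[[2, 2, 2, 26], [1, 3, 1]]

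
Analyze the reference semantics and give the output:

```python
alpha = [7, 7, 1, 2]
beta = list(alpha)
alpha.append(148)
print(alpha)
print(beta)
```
[7, 7, 1, 2, 148]
[7, 7, 1, 2]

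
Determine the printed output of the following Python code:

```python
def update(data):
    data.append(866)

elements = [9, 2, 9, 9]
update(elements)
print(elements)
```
[9, 2, 9, 9, 866]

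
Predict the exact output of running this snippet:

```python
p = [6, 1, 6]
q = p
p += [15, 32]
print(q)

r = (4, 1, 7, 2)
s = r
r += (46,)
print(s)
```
[6, 1, 6, 15, 32]
(4, 1, 7, 2)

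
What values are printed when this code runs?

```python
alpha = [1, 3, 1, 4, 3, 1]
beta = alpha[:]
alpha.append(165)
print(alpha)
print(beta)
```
[1, 3, 1, 4, 3, 1, 165]
[1, 3, 1, 4, 3, 1]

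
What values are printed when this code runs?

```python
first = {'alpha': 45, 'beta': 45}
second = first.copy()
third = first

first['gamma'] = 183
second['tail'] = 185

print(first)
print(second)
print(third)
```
{'alpha': 45, 'beta': 45, 'gamma': 183}
{'alpha': 45, 'beta': 45, 'tail': 185}
{'alpha': 45, 'beta': 45, 'gamma': 183}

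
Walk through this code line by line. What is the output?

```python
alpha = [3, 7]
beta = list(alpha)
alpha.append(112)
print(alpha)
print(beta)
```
[3, 7, 112]
[3, 7]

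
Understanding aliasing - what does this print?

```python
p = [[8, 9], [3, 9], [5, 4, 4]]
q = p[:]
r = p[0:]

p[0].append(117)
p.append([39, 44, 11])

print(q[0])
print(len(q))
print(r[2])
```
[8, 9, 117]
3
[5, 4, 4]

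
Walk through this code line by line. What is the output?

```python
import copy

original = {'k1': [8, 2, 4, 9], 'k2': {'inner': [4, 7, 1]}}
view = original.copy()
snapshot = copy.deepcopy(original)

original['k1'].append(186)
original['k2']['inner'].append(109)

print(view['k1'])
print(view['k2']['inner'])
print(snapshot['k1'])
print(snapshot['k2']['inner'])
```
[8, 2, 4, 9, 186]
[4, 7, 1, 109]
[8, 2, 4, 9]
[4, 7, 1]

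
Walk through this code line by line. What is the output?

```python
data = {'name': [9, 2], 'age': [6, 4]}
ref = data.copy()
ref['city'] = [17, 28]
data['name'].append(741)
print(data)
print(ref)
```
{'name': [9, 2, 741], 'age': [6, 4]}
{'name': [9, 2, 741], 'age': [6, 4], 'city': [17, 28]}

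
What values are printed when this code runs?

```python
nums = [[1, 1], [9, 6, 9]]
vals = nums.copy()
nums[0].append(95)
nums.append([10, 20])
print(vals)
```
[[1, 1, 95], [9, 6, 9]]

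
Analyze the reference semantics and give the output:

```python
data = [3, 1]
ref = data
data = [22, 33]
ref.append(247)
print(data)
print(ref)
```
[22, 33]
[3, 1, 247]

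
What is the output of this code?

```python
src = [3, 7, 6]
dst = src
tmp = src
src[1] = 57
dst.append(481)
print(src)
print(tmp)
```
[3, 57, 6, 481]
[3, 57, 6, 481]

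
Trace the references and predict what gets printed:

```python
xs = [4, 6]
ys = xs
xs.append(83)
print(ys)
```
[4, 6, 83]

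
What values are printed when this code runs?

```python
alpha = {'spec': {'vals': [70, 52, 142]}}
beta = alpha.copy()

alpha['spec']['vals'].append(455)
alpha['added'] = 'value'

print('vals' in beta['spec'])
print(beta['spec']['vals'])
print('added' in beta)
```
True
[70, 52, 142, 455]
False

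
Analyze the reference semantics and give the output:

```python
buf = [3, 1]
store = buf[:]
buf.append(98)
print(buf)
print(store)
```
[3, 1, 98]
[3, 1]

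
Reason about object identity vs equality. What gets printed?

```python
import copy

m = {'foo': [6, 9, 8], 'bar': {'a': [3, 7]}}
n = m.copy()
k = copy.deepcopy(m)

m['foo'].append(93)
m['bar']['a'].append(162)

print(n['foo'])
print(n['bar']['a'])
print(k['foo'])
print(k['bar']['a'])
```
[6, 9, 8, 93]
[3, 7, 162]
[6, 9, 8]
[3, 7]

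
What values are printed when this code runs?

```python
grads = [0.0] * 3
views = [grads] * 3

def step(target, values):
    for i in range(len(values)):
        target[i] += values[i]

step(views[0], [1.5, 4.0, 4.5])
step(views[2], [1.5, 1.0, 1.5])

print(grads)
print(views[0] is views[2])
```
[3.0, 5.0, 6.0]
True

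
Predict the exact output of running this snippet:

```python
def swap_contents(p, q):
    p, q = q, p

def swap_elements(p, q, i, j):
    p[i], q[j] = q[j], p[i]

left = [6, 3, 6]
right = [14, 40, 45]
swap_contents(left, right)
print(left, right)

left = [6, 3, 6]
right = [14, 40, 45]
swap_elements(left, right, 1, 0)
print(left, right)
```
[6, 3, 6] [14, 40, 45]
[6, 14, 6] [3, 40, 45]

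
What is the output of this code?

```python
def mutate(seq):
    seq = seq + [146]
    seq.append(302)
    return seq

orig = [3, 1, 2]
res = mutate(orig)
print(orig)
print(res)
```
[3, 1, 2]
[3, 1, 2, 146, 302]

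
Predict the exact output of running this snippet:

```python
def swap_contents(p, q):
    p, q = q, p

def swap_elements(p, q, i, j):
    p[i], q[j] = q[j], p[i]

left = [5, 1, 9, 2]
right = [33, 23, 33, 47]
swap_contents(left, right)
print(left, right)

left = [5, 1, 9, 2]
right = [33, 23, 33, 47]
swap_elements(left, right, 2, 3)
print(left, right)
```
[5, 1, 9, 2] [33, 23, 33, 47]
[5, 1, 47, 2] [33, 23, 33, 9]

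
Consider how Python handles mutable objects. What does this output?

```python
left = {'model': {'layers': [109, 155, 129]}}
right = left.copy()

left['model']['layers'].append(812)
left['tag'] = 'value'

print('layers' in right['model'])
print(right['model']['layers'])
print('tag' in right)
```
True
[109, 155, 129, 812]
False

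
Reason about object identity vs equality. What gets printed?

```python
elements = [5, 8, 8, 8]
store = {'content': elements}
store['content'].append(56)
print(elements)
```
[5, 8, 8, 8, 56]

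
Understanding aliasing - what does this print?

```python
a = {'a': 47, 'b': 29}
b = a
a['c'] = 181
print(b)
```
{'a': 47, 'b': 29, 'c': 181}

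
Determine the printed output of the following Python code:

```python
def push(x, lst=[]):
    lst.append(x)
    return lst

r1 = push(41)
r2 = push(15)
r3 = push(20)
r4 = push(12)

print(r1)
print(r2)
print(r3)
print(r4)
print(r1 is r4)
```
[41, 15, 20, 12]
[41, 15, 20, 12]
[41, 15, 20, 12]
[41, 15, 20, 12]
True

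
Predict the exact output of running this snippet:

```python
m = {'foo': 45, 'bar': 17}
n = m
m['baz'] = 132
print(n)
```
{'foo': 45, 'bar': 17, 'baz': 132}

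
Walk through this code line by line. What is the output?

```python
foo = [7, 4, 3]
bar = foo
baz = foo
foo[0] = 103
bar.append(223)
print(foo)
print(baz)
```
[103, 4, 3, 223]
[103, 4, 3, 223]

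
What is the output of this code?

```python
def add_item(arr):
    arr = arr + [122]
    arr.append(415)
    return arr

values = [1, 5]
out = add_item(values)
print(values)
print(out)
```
[1, 5]
[1, 5, 122, 415]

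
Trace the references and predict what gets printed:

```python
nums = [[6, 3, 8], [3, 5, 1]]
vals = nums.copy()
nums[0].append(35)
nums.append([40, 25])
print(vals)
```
[[6, 3, 8, 35], [3, 5, 1]]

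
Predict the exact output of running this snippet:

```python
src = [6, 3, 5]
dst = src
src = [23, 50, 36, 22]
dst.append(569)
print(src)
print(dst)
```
[23, 50, 36, 22]
[6, 3, 5, 569]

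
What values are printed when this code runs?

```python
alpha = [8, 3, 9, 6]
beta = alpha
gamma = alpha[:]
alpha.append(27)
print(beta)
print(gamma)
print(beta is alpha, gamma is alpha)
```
[8, 3, 9, 6, 27]
[8, 3, 9, 6]
True False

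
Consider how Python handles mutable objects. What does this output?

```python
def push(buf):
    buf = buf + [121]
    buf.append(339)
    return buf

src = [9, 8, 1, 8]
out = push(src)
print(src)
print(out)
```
[9, 8, 1, 8]
[9, 8, 1, 8, 121, 339]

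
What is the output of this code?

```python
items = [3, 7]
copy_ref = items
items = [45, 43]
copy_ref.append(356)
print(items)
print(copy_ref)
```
[45, 43]
[3, 7, 356]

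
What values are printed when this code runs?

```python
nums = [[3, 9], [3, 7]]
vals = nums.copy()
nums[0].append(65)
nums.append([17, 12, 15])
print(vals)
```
[[3, 9, 65], [3, 7]]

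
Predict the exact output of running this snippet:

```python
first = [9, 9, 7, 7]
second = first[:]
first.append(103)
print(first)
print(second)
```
[9, 9, 7, 7, 103]
[9, 9, 7, 7]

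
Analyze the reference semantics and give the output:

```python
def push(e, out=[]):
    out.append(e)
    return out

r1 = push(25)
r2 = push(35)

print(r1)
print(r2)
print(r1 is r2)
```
[25, 35]
[25, 35]
True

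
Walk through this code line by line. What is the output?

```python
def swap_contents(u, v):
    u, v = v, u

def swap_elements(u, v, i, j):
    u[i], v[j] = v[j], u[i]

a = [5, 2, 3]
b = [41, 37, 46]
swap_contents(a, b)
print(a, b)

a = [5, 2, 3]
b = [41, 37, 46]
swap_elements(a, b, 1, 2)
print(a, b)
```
[5, 2, 3] [41, 37, 46]
[5, 46, 3] [41, 37, 2]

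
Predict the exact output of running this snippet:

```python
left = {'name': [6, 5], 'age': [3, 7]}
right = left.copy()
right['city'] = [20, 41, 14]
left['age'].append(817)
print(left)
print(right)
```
{'name': [6, 5], 'age': [3, 7, 817]}
{'name': [6, 5], 'age': [3, 7, 817], 'city': [20, 41, 14]}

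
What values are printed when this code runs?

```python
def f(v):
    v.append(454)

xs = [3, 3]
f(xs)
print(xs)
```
[3, 3, 454]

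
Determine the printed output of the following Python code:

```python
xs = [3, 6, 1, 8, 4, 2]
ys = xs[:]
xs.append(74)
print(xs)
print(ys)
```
[3, 6, 1, 8, 4, 2, 74]
[3, 6, 1, 8, 4, 2]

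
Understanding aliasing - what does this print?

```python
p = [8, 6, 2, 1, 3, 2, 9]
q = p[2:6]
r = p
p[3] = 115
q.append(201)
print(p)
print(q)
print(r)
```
[8, 6, 2, 115, 3, 2, 9]
[2, 1, 3, 2, 201]
[8, 6, 2, 115, 3, 2, 9]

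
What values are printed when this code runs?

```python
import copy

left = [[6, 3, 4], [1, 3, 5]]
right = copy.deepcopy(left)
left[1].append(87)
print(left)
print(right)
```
[[6, 3, 4], [1, 3, 5, 87]]
[[6, 3, 4], [1, 3, 5]]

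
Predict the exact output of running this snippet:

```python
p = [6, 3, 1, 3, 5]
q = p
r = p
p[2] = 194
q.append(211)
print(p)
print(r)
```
[6, 3, 194, 3, 5, 211]
[6, 3, 194, 3, 5, 211]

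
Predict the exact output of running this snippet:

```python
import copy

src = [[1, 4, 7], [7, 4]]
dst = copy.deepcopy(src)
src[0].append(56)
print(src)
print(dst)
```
[[1, 4, 7, 56], [7, 4]]
[[1, 4, 7], [7, 4]]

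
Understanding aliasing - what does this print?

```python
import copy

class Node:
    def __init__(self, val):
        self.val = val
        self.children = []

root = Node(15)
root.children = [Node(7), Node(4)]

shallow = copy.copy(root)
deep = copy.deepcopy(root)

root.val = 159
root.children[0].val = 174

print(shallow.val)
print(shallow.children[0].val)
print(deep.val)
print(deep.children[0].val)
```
15
174
15
7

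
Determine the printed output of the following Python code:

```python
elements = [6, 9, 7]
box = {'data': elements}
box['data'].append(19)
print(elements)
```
[6, 9, 7, 19]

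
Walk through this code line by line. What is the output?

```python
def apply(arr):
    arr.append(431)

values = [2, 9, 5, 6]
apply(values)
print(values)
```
[2, 9, 5, 6, 431]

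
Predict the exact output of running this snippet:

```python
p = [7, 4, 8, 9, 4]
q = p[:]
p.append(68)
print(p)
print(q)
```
[7, 4, 8, 9, 4, 68]
[7, 4, 8, 9, 4]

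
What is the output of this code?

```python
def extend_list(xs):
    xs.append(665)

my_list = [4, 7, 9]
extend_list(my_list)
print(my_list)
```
[4, 7, 9, 665]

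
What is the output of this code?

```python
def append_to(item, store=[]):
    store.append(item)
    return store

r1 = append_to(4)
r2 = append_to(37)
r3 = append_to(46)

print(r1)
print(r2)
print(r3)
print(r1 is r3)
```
[4, 37, 46]
[4, 37, 46]
[4, 37, 46]
True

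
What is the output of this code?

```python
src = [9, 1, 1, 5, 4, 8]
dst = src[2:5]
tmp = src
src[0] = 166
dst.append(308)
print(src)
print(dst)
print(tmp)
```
[166, 1, 1, 5, 4, 8]
[1, 5, 4, 308]
[166, 1, 1, 5, 4, 8]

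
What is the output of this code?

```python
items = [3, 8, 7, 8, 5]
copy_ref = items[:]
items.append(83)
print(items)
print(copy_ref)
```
[3, 8, 7, 8, 5, 83]
[3, 8, 7, 8, 5]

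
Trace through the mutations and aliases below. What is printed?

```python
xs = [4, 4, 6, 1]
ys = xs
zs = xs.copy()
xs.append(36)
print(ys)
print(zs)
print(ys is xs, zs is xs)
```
[4, 4, 6, 1, 36]
[4, 4, 6, 1]
True False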